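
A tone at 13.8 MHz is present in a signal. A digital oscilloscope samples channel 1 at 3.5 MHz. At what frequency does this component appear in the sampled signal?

13.8 MHz mod fs = 3.3 MHz.
3.3 MHz > fs/2 = 1.75 MHz, folds to fs − 3.3 MHz = 0.2 MHz.

0.2 MHz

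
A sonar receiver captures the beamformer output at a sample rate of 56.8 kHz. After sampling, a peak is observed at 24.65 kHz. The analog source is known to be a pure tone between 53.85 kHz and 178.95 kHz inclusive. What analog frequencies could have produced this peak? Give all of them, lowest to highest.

Frequencies that alias to 24.65 kHz are k·fs ± 24.65 kHz for integer k ≥ 0.
k=0: 24.65 kHz.
k=1: 32.15 kHz, 81.45 kHz.
k=2: 88.95 kHz, 138.25 kHz.
k=3: 145.75 kHz, 195.05 kHz.
k=4: 202.55 kHz, 251.85 kHz.
Within [53.85 kHz, 178.95 kHz]: 81.45 kHz, 88.95 kHz, 138.25 kHz, 145.75 kHz.

81.45 kHz, 88.95 kHz, 138.25 kHz, 145.75 kHz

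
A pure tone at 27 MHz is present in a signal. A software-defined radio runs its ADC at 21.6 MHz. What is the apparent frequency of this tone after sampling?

5.4 MHz

27 MHz mod fs = 5.4 MHz.
5.4 MHz ≤ fs/2 = 10.8 MHz, appears at 5.4 MHz.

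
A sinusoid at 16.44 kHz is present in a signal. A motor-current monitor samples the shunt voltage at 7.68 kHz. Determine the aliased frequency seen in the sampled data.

16.44 kHz mod fs = 1.08 kHz.
1.08 kHz ≤ fs/2 = 3.84 kHz, appears at 1.08 kHz.

1.08 kHz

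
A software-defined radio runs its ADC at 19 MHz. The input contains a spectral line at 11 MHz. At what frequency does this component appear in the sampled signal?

8 MHz

11 MHz > fs/2 = 9.5 MHz, folds to fs − 11 MHz = 8 MHz.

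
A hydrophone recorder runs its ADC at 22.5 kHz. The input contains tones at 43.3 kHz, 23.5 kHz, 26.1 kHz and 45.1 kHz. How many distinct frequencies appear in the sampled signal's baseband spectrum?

fs/2 = 11.25 kHz.
43.3 kHz mod fs = 20.8 kHz.
20.8 kHz > fs/2 = 11.25 kHz, folds to fs − 20.8 kHz = 1.7 kHz.
23.5 kHz mod fs = 1 kHz.
1 kHz ≤ fs/2 = 11.25 kHz, appears at 1 kHz.
26.1 kHz mod fs = 3.6 kHz.
3.6 kHz ≤ fs/2 = 11.25 kHz, appears at 3.6 kHz.
45.1 kHz mod fs = 0.1 kHz.
0.1 kHz ≤ fs/2 = 11.25 kHz, appears at 0.1 kHz.
Distinct values: {0.1 kHz, 1 kHz, 1.7 kHz, 3.6 kHz} → 4.

4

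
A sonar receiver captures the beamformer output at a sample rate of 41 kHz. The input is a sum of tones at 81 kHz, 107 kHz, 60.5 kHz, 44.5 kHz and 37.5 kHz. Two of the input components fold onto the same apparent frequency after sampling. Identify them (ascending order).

fs/2 = 20.5 kHz.
81 kHz mod fs = 40 kHz.
40 kHz > fs/2 = 20.5 kHz, folds to fs − 40 kHz = 1 kHz.
107 kHz mod fs = 25 kHz.
25 kHz > fs/2 = 20.5 kHz, folds to fs − 25 kHz = 16 kHz.
60.5 kHz mod fs = 19.5 kHz.
19.5 kHz ≤ fs/2 = 20.5 kHz, appears at 19.5 kHz.
44.5 kHz mod fs = 3.5 kHz.
3.5 kHz ≤ fs/2 = 20.5 kHz, appears at 3.5 kHz.
37.5 kHz > fs/2 = 20.5 kHz, folds to fs − 37.5 kHz = 3.5 kHz.
37.5 kHz and 44.5 kHz both map to 3.5 kHz.

37.5 kHz, 44.5 kHz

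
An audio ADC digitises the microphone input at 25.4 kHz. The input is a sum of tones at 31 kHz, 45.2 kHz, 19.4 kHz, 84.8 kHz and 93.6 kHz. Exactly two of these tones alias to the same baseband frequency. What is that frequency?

fs/2 = 12.7 kHz.
31 kHz mod fs = 5.6 kHz.
5.6 kHz ≤ fs/2 = 12.7 kHz, appears at 5.6 kHz.
45.2 kHz mod fs = 19.8 kHz.
19.8 kHz > fs/2 = 12.7 kHz, folds to fs − 19.8 kHz = 5.6 kHz.
19.4 kHz > fs/2 = 12.7 kHz, folds to fs − 19.4 kHz = 6 kHz.
84.8 kHz mod fs = 8.6 kHz.
8.6 kHz ≤ fs/2 = 12.7 kHz, appears at 8.6 kHz.
93.6 kHz mod fs = 17.4 kHz.
17.4 kHz > fs/2 = 12.7 kHz, folds to fs − 17.4 kHz = 8 kHz.
31 kHz and 45.2 kHz both map to 5.6 kHz.

5.6 kHz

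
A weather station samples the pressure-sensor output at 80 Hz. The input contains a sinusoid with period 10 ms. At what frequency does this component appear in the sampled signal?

T = 10 ms → f = 1/T = 100 Hz.
100 Hz mod fs = 20 Hz.
20 Hz ≤ fs/2 = 40 Hz, appears at 20 Hz.

20 Hz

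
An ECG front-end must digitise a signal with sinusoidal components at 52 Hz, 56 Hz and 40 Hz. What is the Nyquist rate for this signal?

Highest-frequency component: 56 Hz.
Nyquist rate = 2 × 56 Hz = 112 Hz.

112 Hz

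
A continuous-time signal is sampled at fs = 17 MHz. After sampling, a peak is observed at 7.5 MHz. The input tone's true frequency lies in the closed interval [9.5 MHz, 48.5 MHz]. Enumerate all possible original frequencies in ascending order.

Frequencies that alias to 7.5 MHz are k·fs ± 7.5 MHz for integer k ≥ 0.
k=0: 7.5 MHz.
k=1: 9.5 MHz, 24.5 MHz.
k=2: 26.5 MHz, 41.5 MHz.
k=3: 43.5 MHz, 58.5 MHz.
k=4: 60.5 MHz, 75.5 MHz.
Within [9.5 MHz, 48.5 MHz]: 9.5 MHz, 24.5 MHz, 26.5 MHz, 41.5 MHz, 43.5 MHz.

9.5 MHz, 24.5 MHz, 26.5 MHz, 41.5 MHz, 43.5 MHz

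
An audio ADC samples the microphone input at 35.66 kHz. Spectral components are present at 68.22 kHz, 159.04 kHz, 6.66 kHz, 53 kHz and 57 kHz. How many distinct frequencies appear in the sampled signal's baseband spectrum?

5

fs/2 = 17.83 kHz.
68.22 kHz mod fs = 32.56 kHz.
32.56 kHz > fs/2 = 17.83 kHz, folds to fs − 32.56 kHz = 3.1 kHz.
159.04 kHz mod fs = 16.4 kHz.
16.4 kHz ≤ fs/2 = 17.83 kHz, appears at 16.4 kHz.
6.66 kHz ≤ fs/2 = 17.83 kHz, passes unchanged.
53 kHz mod fs = 17.34 kHz.
17.34 kHz ≤ fs/2 = 17.83 kHz, appears at 17.34 kHz.
57 kHz mod fs = 21.34 kHz.
21.34 kHz > fs/2 = 17.83 kHz, folds to fs − 21.34 kHz = 14.32 kHz.
Distinct values: {3.1 kHz, 6.66 kHz, 14.32 kHz, 16.4 kHz, 17.34 kHz} → 5.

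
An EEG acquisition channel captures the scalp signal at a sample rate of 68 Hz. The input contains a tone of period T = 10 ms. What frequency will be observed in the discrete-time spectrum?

32 Hz

T = 10 ms → f = 1/T = 100 Hz.
100 Hz mod fs = 32 Hz.
32 Hz ≤ fs/2 = 34 Hz, appears at 32 Hz.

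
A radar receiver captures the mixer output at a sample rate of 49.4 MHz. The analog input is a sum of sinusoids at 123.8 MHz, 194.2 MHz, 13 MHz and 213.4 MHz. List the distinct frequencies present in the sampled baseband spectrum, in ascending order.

fs/2 = 24.7 MHz.
123.8 MHz mod fs = 25 MHz.
25 MHz > fs/2 = 24.7 MHz, folds to fs − 25 MHz = 24.4 MHz.
194.2 MHz mod fs = 46 MHz.
46 MHz > fs/2 = 24.7 MHz, folds to fs − 46 MHz = 3.4 MHz.
13 MHz ≤ fs/2 = 24.7 MHz, passes unchanged.
213.4 MHz mod fs = 15.8 MHz.
15.8 MHz ≤ fs/2 = 24.7 MHz, appears at 15.8 MHz.
Distinct values: {3.4 MHz, 13 MHz, 15.8 MHz, 24.4 MHz}.

3.4 MHz, 13 MHz, 15.8 MHz, 24.4 MHz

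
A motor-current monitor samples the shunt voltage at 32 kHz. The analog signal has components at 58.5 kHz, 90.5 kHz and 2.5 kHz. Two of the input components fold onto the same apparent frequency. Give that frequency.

5.5 kHz

fs/2 = 16 kHz.
58.5 kHz mod fs = 26.5 kHz.
26.5 kHz > fs/2 = 16 kHz, folds to fs − 26.5 kHz = 5.5 kHz.
90.5 kHz mod fs = 26.5 kHz.
26.5 kHz > fs/2 = 16 kHz, folds to fs − 26.5 kHz = 5.5 kHz.
2.5 kHz ≤ fs/2 = 16 kHz, passes unchanged.
58.5 kHz and 90.5 kHz both map to 5.5 kHz.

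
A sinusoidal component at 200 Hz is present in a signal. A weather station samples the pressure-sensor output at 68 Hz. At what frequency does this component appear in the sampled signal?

200 Hz mod fs = 64 Hz.
64 Hz > fs/2 = 34 Hz, folds to fs − 64 Hz = 4 Hz.

4 Hz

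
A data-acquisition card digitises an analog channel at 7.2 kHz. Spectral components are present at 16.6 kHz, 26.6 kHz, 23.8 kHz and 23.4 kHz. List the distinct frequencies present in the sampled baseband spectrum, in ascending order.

fs/2 = 3.6 kHz.
16.6 kHz mod fs = 2.2 kHz.
2.2 kHz ≤ fs/2 = 3.6 kHz, appears at 2.2 kHz.
26.6 kHz mod fs = 5 kHz.
5 kHz > fs/2 = 3.6 kHz, folds to fs − 5 kHz = 2.2 kHz.
23.8 kHz mod fs = 2.2 kHz.
2.2 kHz ≤ fs/2 = 3.6 kHz, appears at 2.2 kHz.
23.4 kHz mod fs = 1.8 kHz.
1.8 kHz ≤ fs/2 = 3.6 kHz, appears at 1.8 kHz.
Distinct values: {1.8 kHz, 2.2 kHz}.

1.8 kHz, 2.2 kHz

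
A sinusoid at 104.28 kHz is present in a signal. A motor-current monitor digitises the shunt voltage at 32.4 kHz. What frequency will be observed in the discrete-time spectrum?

7.08 kHz

104.28 kHz mod fs = 7.08 kHz.
7.08 kHz ≤ fs/2 = 16.2 kHz, appears at 7.08 kHz.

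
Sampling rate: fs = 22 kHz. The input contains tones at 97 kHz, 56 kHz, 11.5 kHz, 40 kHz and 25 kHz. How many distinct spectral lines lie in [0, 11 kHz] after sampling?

fs/2 = 11 kHz.
97 kHz mod fs = 9 kHz.
9 kHz ≤ fs/2 = 11 kHz, appears at 9 kHz.
56 kHz mod fs = 12 kHz.
12 kHz > fs/2 = 11 kHz, folds to fs − 12 kHz = 10 kHz.
11.5 kHz > fs/2 = 11 kHz, folds to fs − 11.5 kHz = 10.5 kHz.
40 kHz mod fs = 18 kHz.
18 kHz > fs/2 = 11 kHz, folds to fs − 18 kHz = 4 kHz.
25 kHz mod fs = 3 kHz.
3 kHz ≤ fs/2 = 11 kHz, appears at 3 kHz.
Distinct values: {3 kHz, 4 kHz, 9 kHz, 10 kHz, 10.5 kHz} → 5.

5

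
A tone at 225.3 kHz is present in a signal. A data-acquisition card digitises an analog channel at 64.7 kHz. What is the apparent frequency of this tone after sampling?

225.3 kHz mod fs = 31.2 kHz.
31.2 kHz ≤ fs/2 = 32.35 kHz, appears at 31.2 kHz.

31.2 kHz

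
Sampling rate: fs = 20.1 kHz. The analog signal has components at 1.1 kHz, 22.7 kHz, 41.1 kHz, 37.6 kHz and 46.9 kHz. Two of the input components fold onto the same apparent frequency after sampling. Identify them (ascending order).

fs/2 = 10.05 kHz.
1.1 kHz ≤ fs/2 = 10.05 kHz, passes unchanged.
22.7 kHz mod fs = 2.6 kHz.
2.6 kHz ≤ fs/2 = 10.05 kHz, appears at 2.6 kHz.
41.1 kHz mod fs = 0.9 kHz.
0.9 kHz ≤ fs/2 = 10.05 kHz, appears at 0.9 kHz.
37.6 kHz mod fs = 17.5 kHz.
17.5 kHz > fs/2 = 10.05 kHz, folds to fs − 17.5 kHz = 2.6 kHz.
46.9 kHz mod fs = 6.7 kHz.
6.7 kHz ≤ fs/2 = 10.05 kHz, appears at 6.7 kHz.
22.7 kHz and 37.6 kHz both map to 2.6 kHz.

22.7 kHz, 37.6 kHz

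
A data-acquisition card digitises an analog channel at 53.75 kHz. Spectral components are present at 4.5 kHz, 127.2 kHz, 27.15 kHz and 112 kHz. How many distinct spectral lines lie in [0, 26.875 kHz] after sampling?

fs/2 = 26.875 kHz.
4.5 kHz ≤ fs/2 = 26.875 kHz, passes unchanged.
127.2 kHz mod fs = 19.7 kHz.
19.7 kHz ≤ fs/2 = 26.875 kHz, appears at 19.7 kHz.
27.15 kHz > fs/2 = 26.875 kHz, folds to fs − 27.15 kHz = 26.6 kHz.
112 kHz mod fs = 4.5 kHz.
4.5 kHz ≤ fs/2 = 26.875 kHz, appears at 4.5 kHz.
Distinct values: {4.5 kHz, 19.7 kHz, 26.6 kHz} → 3.

3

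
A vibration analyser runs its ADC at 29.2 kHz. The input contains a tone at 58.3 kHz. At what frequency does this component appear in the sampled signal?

0.1 kHz

58.3 kHz mod fs = 29.1 kHz.
29.1 kHz > fs/2 = 14.6 kHz, folds to fs − 29.1 kHz = 0.1 kHz.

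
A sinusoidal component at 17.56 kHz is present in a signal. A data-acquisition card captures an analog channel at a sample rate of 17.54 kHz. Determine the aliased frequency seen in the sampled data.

17.56 kHz mod fs = 0.02 kHz.
0.02 kHz ≤ fs/2 = 8.77 kHz, appears at 0.02 kHz.

0.02 kHz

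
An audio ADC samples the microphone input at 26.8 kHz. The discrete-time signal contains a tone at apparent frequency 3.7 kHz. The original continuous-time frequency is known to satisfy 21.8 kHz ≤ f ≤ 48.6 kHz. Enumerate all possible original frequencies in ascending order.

23.1 kHz, 30.5 kHz

Frequencies that alias to 3.7 kHz are k·fs ± 3.7 kHz for integer k ≥ 0.
k=0: 3.7 kHz.
k=1: 23.1 kHz, 30.5 kHz.
k=2: 49.9 kHz, 57.3 kHz.
Within [21.8 kHz, 48.6 kHz]: 23.1 kHz, 30.5 kHz.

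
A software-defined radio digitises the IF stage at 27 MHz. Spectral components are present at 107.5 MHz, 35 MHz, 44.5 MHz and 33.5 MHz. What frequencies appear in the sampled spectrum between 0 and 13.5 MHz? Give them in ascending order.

0.5 MHz, 6.5 MHz, 8 MHz, 9.5 MHz

fs/2 = 13.5 MHz.
107.5 MHz mod fs = 26.5 MHz.
26.5 MHz > fs/2 = 13.5 MHz, folds to fs − 26.5 MHz = 0.5 MHz.
35 MHz mod fs = 8 MHz.
8 MHz ≤ fs/2 = 13.5 MHz, appears at 8 MHz.
44.5 MHz mod fs = 17.5 MHz.
17.5 MHz > fs/2 = 13.5 MHz, folds to fs − 17.5 MHz = 9.5 MHz.
33.5 MHz mod fs = 6.5 MHz.
6.5 MHz ≤ fs/2 = 13.5 MHz, appears at 6.5 MHz.
Distinct values: {0.5 MHz, 6.5 MHz, 8 MHz, 9.5 MHz}.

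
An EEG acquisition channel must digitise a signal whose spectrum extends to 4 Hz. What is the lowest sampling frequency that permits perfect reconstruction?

8 Hz

Nyquist rate = 2 × 4 Hz = 8 Hz.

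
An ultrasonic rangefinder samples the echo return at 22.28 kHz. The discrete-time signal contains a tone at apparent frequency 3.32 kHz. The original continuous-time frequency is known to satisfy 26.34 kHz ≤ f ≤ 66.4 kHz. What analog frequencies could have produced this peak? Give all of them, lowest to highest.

41.24 kHz, 47.88 kHz, 63.52 kHz

Frequencies that alias to 3.32 kHz are k·fs ± 3.32 kHz for integer k ≥ 0.
k=0: 3.32 kHz.
k=1: 18.96 kHz, 25.6 kHz.
k=2: 41.24 kHz, 47.88 kHz.
k=3: 63.52 kHz, 70.16 kHz.
k=4: 85.8 kHz, 92.44 kHz.
Within [26.34 kHz, 66.4 kHz]: 41.24 kHz, 47.88 kHz, 63.52 kHz.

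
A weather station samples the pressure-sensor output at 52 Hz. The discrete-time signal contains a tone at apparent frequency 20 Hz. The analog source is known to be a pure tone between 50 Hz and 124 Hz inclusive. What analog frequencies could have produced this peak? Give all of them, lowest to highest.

Frequencies that alias to 20 Hz are k·fs ± 20 Hz for integer k ≥ 0.
k=0: 20 Hz.
k=1: 32 Hz, 72 Hz.
k=2: 84 Hz, 124 Hz.
k=3: 136 Hz, 176 Hz.
Within [50 Hz, 124 Hz]: 72 Hz, 84 Hz, 124 Hz.

72 Hz, 84 Hz, 124 Hz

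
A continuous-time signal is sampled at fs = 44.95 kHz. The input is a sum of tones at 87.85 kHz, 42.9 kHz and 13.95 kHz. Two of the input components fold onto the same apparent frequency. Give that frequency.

2.05 kHz

fs/2 = 22.475 kHz.
87.85 kHz mod fs = 42.9 kHz.
42.9 kHz > fs/2 = 22.475 kHz, folds to fs − 42.9 kHz = 2.05 kHz.
42.9 kHz > fs/2 = 22.475 kHz, folds to fs − 42.9 kHz = 2.05 kHz.
13.95 kHz ≤ fs/2 = 22.475 kHz, passes unchanged.
42.9 kHz and 87.85 kHz both map to 2.05 kHz.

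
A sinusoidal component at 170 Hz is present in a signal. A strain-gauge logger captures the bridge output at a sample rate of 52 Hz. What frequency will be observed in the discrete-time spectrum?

14 Hz

170 Hz mod fs = 14 Hz.
14 Hz ≤ fs/2 = 26 Hz, appears at 14 Hz.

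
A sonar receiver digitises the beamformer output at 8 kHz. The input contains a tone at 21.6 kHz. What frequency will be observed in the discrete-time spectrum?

2.4 kHz

21.6 kHz mod fs = 5.6 kHz.
5.6 kHz > fs/2 = 4 kHz, folds to fs − 5.6 kHz = 2.4 kHz.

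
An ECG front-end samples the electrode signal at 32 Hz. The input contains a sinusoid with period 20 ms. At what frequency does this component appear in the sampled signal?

T = 20 ms → f = 1/T = 50 Hz.
50 Hz mod fs = 18 Hz.
18 Hz > fs/2 = 16 Hz, folds to fs − 18 Hz = 14 Hz.

14 Hz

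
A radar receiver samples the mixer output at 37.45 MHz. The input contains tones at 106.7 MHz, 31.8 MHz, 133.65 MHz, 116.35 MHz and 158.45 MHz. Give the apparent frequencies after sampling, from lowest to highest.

4 MHz, 5.65 MHz, 8.65 MHz, 16.15 MHz

fs/2 = 18.725 MHz.
106.7 MHz mod fs = 31.8 MHz.
31.8 MHz > fs/2 = 18.725 MHz, folds to fs − 31.8 MHz = 5.65 MHz.
31.8 MHz > fs/2 = 18.725 MHz, folds to fs − 31.8 MHz = 5.65 MHz.
133.65 MHz mod fs = 21.3 MHz.
21.3 MHz > fs/2 = 18.725 MHz, folds to fs − 21.3 MHz = 16.15 MHz.
116.35 MHz mod fs = 4 MHz.
4 MHz ≤ fs/2 = 18.725 MHz, appears at 4 MHz.
158.45 MHz mod fs = 8.65 MHz.
8.65 MHz ≤ fs/2 = 18.725 MHz, appears at 8.65 MHz.
Distinct values: {4 MHz, 5.65 MHz, 8.65 MHz, 16.15 MHz}.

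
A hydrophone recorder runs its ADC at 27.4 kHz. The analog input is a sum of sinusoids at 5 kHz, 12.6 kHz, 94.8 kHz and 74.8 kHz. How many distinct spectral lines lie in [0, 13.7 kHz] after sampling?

fs/2 = 13.7 kHz.
5 kHz ≤ fs/2 = 13.7 kHz, passes unchanged.
12.6 kHz ≤ fs/2 = 13.7 kHz, passes unchanged.
94.8 kHz mod fs = 12.6 kHz.
12.6 kHz ≤ fs/2 = 13.7 kHz, appears at 12.6 kHz.
74.8 kHz mod fs = 20 kHz.
20 kHz > fs/2 = 13.7 kHz, folds to fs − 20 kHz = 7.4 kHz.
Distinct values: {5 kHz, 7.4 kHz, 12.6 kHz} → 3.

3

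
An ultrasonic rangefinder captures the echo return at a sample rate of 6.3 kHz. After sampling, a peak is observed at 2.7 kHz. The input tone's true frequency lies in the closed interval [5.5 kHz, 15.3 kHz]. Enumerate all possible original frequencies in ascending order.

9 kHz, 9.9 kHz, 15.3 kHz

Frequencies that alias to 2.7 kHz are k·fs ± 2.7 kHz for integer k ≥ 0.
k=0: 2.7 kHz.
k=1: 3.6 kHz, 9 kHz.
k=2: 9.9 kHz, 15.3 kHz.
k=3: 16.2 kHz, 21.6 kHz.
Within [5.5 kHz, 15.3 kHz]: 9 kHz, 9.9 kHz, 15.3 kHz.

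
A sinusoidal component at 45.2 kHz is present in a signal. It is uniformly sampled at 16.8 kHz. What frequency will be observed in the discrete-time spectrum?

5.2 kHz

45.2 kHz mod fs = 11.6 kHz.
11.6 kHz > fs/2 = 8.4 kHz, folds to fs − 11.6 kHz = 5.2 kHz.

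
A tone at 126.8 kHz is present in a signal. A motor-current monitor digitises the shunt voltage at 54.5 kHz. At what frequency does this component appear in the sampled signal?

126.8 kHz mod fs = 17.8 kHz.
17.8 kHz ≤ fs/2 = 27.25 kHz, appears at 17.8 kHz.

17.8 kHz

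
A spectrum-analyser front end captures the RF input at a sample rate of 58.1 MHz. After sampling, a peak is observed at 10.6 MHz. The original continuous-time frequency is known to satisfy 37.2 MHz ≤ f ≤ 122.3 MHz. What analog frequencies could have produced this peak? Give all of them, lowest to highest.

Frequencies that alias to 10.6 MHz are k·fs ± 10.6 MHz for integer k ≥ 0.
k=0: 10.6 MHz.
k=1: 47.5 MHz, 68.7 MHz.
k=2: 105.6 MHz, 126.8 MHz.
k=3: 163.7 MHz, 184.9 MHz.
Within [37.2 MHz, 122.3 MHz]: 47.5 MHz, 68.7 MHz, 105.6 MHz.

47.5 MHz, 68.7 MHz, 105.6 MHz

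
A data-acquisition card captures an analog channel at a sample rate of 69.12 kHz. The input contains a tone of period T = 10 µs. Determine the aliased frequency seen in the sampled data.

T = 10 µs → f = 1/T = 100 kHz.
100 kHz mod fs = 30.88 kHz.
30.88 kHz ≤ fs/2 = 34.56 kHz, appears at 30.88 kHz.

30.88 kHz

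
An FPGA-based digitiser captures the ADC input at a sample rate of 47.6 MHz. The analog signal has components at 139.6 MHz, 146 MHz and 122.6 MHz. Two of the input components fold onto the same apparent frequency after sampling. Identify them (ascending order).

fs/2 = 23.8 MHz.
139.6 MHz mod fs = 44.4 MHz.
44.4 MHz > fs/2 = 23.8 MHz, folds to fs − 44.4 MHz = 3.2 MHz.
146 MHz mod fs = 3.2 MHz.
3.2 MHz ≤ fs/2 = 23.8 MHz, appears at 3.2 MHz.
122.6 MHz mod fs = 27.4 MHz.
27.4 MHz > fs/2 = 23.8 MHz, folds to fs − 27.4 MHz = 20.2 MHz.
139.6 MHz and 146 MHz both map to 3.2 MHz.

139.6 MHz, 146 MHz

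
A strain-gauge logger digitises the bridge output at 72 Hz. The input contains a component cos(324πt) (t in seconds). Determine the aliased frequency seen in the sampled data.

18 Hz

ω = 324π rad/s → f = ω/(2π) = 162 Hz.
162 Hz mod fs = 18 Hz.
18 Hz ≤ fs/2 = 36 Hz, appears at 18 Hz.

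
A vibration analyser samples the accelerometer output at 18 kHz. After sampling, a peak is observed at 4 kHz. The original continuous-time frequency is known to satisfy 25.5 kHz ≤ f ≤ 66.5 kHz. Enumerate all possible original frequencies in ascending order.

32 kHz, 40 kHz, 50 kHz, 58 kHz

Frequencies that alias to 4 kHz are k·fs ± 4 kHz for integer k ≥ 0.
k=0: 4 kHz.
k=1: 14 kHz, 22 kHz.
k=2: 32 kHz, 40 kHz.
k=3: 50 kHz, 58 kHz.
k=4: 68 kHz, 76 kHz.
Within [25.5 kHz, 66.5 kHz]: 32 kHz, 40 kHz, 50 kHz, 58 kHz.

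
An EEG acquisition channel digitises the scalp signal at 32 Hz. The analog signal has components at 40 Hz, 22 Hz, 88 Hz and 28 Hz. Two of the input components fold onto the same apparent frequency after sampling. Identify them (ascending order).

40 Hz, 88 Hz

fs/2 = 16 Hz.
40 Hz mod fs = 8 Hz.
8 Hz ≤ fs/2 = 16 Hz, appears at 8 Hz.
22 Hz > fs/2 = 16 Hz, folds to fs − 22 Hz = 10 Hz.
88 Hz mod fs = 24 Hz.
24 Hz > fs/2 = 16 Hz, folds to fs − 24 Hz = 8 Hz.
28 Hz > fs/2 = 16 Hz, folds to fs − 28 Hz = 4 Hz.
40 Hz and 88 Hz both map to 8 Hz.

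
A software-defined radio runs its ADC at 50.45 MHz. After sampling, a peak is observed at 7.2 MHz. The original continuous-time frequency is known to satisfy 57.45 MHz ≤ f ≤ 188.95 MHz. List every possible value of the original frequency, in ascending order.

Frequencies that alias to 7.2 MHz are k·fs ± 7.2 MHz for integer k ≥ 0.
k=0: 7.2 MHz.
k=1: 43.25 MHz, 57.65 MHz.
k=2: 93.7 MHz, 108.1 MHz.
k=3: 144.15 MHz, 158.55 MHz.
k=4: 194.6 MHz, 209 MHz.
Within [57.45 MHz, 188.95 MHz]: 57.65 MHz, 93.7 MHz, 108.1 MHz, 144.15 MHz, 158.55 MHz.

57.65 MHz, 93.7 MHz, 108.1 MHz, 144.15 MHz, 158.55 MHz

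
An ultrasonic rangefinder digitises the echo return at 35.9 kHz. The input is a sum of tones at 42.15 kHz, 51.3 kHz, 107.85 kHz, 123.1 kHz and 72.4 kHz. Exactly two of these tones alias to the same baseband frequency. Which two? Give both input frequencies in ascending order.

fs/2 = 17.95 kHz.
42.15 kHz mod fs = 6.25 kHz.
6.25 kHz ≤ fs/2 = 17.95 kHz, appears at 6.25 kHz.
51.3 kHz mod fs = 15.4 kHz.
15.4 kHz ≤ fs/2 = 17.95 kHz, appears at 15.4 kHz.
107.85 kHz mod fs = 0.15 kHz.
0.15 kHz ≤ fs/2 = 17.95 kHz, appears at 0.15 kHz.
123.1 kHz mod fs = 15.4 kHz.
15.4 kHz ≤ fs/2 = 17.95 kHz, appears at 15.4 kHz.
72.4 kHz mod fs = 0.6 kHz.
0.6 kHz ≤ fs/2 = 17.95 kHz, appears at 0.6 kHz.
51.3 kHz and 123.1 kHz both map to 15.4 kHz.

51.3 kHz, 123.1 kHz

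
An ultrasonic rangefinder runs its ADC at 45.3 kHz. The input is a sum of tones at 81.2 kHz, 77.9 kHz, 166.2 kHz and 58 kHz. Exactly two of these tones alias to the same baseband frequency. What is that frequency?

12.7 kHz

fs/2 = 22.65 kHz.
81.2 kHz mod fs = 35.9 kHz.
35.9 kHz > fs/2 = 22.65 kHz, folds to fs − 35.9 kHz = 9.4 kHz.
77.9 kHz mod fs = 32.6 kHz.
32.6 kHz > fs/2 = 22.65 kHz, folds to fs − 32.6 kHz = 12.7 kHz.
166.2 kHz mod fs = 30.3 kHz.
30.3 kHz > fs/2 = 22.65 kHz, folds to fs − 30.3 kHz = 15 kHz.
58 kHz mod fs = 12.7 kHz.
12.7 kHz ≤ fs/2 = 22.65 kHz, appears at 12.7 kHz.
58 kHz and 77.9 kHz both map to 12.7 kHz.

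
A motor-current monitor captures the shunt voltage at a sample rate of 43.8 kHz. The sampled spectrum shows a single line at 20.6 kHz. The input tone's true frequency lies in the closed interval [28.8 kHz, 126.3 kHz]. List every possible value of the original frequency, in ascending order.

Frequencies that alias to 20.6 kHz are k·fs ± 20.6 kHz for integer k ≥ 0.
k=0: 20.6 kHz.
k=1: 23.2 kHz, 64.4 kHz.
k=2: 67 kHz, 108.2 kHz.
k=3: 110.8 kHz, 152 kHz.
k=4: 154.6 kHz, 195.8 kHz.
Within [28.8 kHz, 126.3 kHz]: 64.4 kHz, 67 kHz, 108.2 kHz, 110.8 kHz.

64.4 kHz, 67 kHz, 108.2 kHz, 110.8 kHz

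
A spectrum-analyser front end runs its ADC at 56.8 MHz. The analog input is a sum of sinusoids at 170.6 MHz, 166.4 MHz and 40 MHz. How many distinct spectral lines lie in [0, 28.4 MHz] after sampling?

3

fs/2 = 28.4 MHz.
170.6 MHz mod fs = 0.2 MHz.
0.2 MHz ≤ fs/2 = 28.4 MHz, appears at 0.2 MHz.
166.4 MHz mod fs = 52.8 MHz.
52.8 MHz > fs/2 = 28.4 MHz, folds to fs − 52.8 MHz = 4 MHz.
40 MHz > fs/2 = 28.4 MHz, folds to fs − 40 MHz = 16.8 MHz.
Distinct values: {0.2 MHz, 4 MHz, 16.8 MHz} → 3.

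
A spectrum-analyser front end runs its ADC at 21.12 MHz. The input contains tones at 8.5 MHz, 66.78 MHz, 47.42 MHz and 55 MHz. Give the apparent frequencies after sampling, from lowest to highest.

3.42 MHz, 5.18 MHz, 8.36 MHz, 8.5 MHz

fs/2 = 10.56 MHz.
8.5 MHz ≤ fs/2 = 10.56 MHz, passes unchanged.
66.78 MHz mod fs = 3.42 MHz.
3.42 MHz ≤ fs/2 = 10.56 MHz, appears at 3.42 MHz.
47.42 MHz mod fs = 5.18 MHz.
5.18 MHz ≤ fs/2 = 10.56 MHz, appears at 5.18 MHz.
55 MHz mod fs = 12.76 MHz.
12.76 MHz > fs/2 = 10.56 MHz, folds to fs − 12.76 MHz = 8.36 MHz.
Distinct values: {3.42 MHz, 5.18 MHz, 8.36 MHz, 8.5 MHz}.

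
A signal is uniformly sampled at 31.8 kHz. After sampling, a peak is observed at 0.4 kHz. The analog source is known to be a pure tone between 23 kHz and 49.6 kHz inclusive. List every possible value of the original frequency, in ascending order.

31.4 kHz, 32.2 kHz

Frequencies that alias to 0.4 kHz are k·fs ± 0.4 kHz for integer k ≥ 0.
k=0: 0.4 kHz.
k=1: 31.4 kHz, 32.2 kHz.
k=2: 63.2 kHz, 64 kHz.
Within [23 kHz, 49.6 kHz]: 31.4 kHz, 32.2 kHz.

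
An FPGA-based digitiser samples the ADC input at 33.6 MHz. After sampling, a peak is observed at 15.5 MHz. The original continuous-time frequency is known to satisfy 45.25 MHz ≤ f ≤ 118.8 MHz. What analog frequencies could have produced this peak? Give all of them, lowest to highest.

Frequencies that alias to 15.5 MHz are k·fs ± 15.5 MHz for integer k ≥ 0.
k=0: 15.5 MHz.
k=1: 18.1 MHz, 49.1 MHz.
k=2: 51.7 MHz, 82.7 MHz.
k=3: 85.3 MHz, 116.3 MHz.
k=4: 118.9 MHz, 149.9 MHz.
Within [45.25 MHz, 118.8 MHz]: 49.1 MHz, 51.7 MHz, 82.7 MHz, 85.3 MHz, 116.3 MHz.

49.1 MHz, 51.7 MHz, 82.7 MHz, 85.3 MHz, 116.3 MHz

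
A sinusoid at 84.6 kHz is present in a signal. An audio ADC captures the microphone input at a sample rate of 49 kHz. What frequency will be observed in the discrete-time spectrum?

13.4 kHz

84.6 kHz mod fs = 35.6 kHz.
35.6 kHz > fs/2 = 24.5 kHz, folds to fs − 35.6 kHz = 13.4 kHz.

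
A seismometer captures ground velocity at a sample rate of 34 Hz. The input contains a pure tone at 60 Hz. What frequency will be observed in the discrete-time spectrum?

60 Hz mod fs = 26 Hz.
26 Hz > fs/2 = 17 Hz, folds to fs − 26 Hz = 8 Hz.

8 Hz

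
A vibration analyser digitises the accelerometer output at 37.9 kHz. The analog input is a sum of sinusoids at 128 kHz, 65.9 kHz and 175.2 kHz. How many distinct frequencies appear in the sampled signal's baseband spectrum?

2

fs/2 = 18.95 kHz.
128 kHz mod fs = 14.3 kHz.
14.3 kHz ≤ fs/2 = 18.95 kHz, appears at 14.3 kHz.
65.9 kHz mod fs = 28 kHz.
28 kHz > fs/2 = 18.95 kHz, folds to fs − 28 kHz = 9.9 kHz.
175.2 kHz mod fs = 23.6 kHz.
23.6 kHz > fs/2 = 18.95 kHz, folds to fs − 23.6 kHz = 14.3 kHz.
Distinct values: {9.9 kHz, 14.3 kHz} → 2.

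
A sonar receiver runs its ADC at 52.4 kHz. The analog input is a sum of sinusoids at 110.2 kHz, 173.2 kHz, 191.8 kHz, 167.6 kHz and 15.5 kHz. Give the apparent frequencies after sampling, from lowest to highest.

fs/2 = 26.2 kHz.
110.2 kHz mod fs = 5.4 kHz.
5.4 kHz ≤ fs/2 = 26.2 kHz, appears at 5.4 kHz.
173.2 kHz mod fs = 16 kHz.
16 kHz ≤ fs/2 = 26.2 kHz, appears at 16 kHz.
191.8 kHz mod fs = 34.6 kHz.
34.6 kHz > fs/2 = 26.2 kHz, folds to fs − 34.6 kHz = 17.8 kHz.
167.6 kHz mod fs = 10.4 kHz.
10.4 kHz ≤ fs/2 = 26.2 kHz, appears at 10.4 kHz.
15.5 kHz ≤ fs/2 = 26.2 kHz, passes unchanged.
Distinct values: {5.4 kHz, 10.4 kHz, 15.5 kHz, 16 kHz, 17.8 kHz}.

5.4 kHz, 10.4 kHz, 15.5 kHz, 16 kHz, 17.8 kHz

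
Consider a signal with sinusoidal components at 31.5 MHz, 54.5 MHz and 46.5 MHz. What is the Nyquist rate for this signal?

Highest-frequency component: 54.5 MHz.
Nyquist rate = 2 × 54.5 MHz = 109 MHz.

109 MHz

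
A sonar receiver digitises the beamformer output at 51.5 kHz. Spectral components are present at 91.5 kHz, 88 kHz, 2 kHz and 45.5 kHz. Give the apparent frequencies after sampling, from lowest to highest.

fs/2 = 25.75 kHz.
91.5 kHz mod fs = 40 kHz.
40 kHz > fs/2 = 25.75 kHz, folds to fs − 40 kHz = 11.5 kHz.
88 kHz mod fs = 36.5 kHz.
36.5 kHz > fs/2 = 25.75 kHz, folds to fs − 36.5 kHz = 15 kHz.
2 kHz ≤ fs/2 = 25.75 kHz, passes unchanged.
45.5 kHz > fs/2 = 25.75 kHz, folds to fs − 45.5 kHz = 6 kHz.
Distinct values: {2 kHz, 6 kHz, 11.5 kHz, 15 kHz}.

2 kHz, 6 kHz, 11.5 kHz, 15 kHz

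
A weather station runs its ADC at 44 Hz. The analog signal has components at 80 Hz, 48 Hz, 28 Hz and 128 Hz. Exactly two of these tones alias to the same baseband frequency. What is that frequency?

4 Hz

fs/2 = 22 Hz.
80 Hz mod fs = 36 Hz.
36 Hz > fs/2 = 22 Hz, folds to fs − 36 Hz = 8 Hz.
48 Hz mod fs = 4 Hz.
4 Hz ≤ fs/2 = 22 Hz, appears at 4 Hz.
28 Hz > fs/2 = 22 Hz, folds to fs − 28 Hz = 16 Hz.
128 Hz mod fs = 40 Hz.
40 Hz > fs/2 = 22 Hz, folds to fs − 40 Hz = 4 Hz.
48 Hz and 128 Hz both map to 4 Hz.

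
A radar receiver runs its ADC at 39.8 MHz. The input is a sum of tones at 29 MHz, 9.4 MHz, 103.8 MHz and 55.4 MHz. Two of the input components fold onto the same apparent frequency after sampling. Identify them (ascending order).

55.4 MHz, 103.8 MHz

fs/2 = 19.9 MHz.
29 MHz > fs/2 = 19.9 MHz, folds to fs − 29 MHz = 10.8 MHz.
9.4 MHz ≤ fs/2 = 19.9 MHz, passes unchanged.
103.8 MHz mod fs = 24.2 MHz.
24.2 MHz > fs/2 = 19.9 MHz, folds to fs − 24.2 MHz = 15.6 MHz.
55.4 MHz mod fs = 15.6 MHz.
15.6 MHz ≤ fs/2 = 19.9 MHz, appears at 15.6 MHz.
55.4 MHz and 103.8 MHz both map to 15.6 MHz.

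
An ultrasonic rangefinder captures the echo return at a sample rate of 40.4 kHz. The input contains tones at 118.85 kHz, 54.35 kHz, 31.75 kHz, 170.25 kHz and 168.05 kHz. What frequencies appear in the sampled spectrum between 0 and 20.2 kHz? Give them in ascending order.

2.35 kHz, 6.45 kHz, 8.65 kHz, 13.95 kHz

fs/2 = 20.2 kHz.
118.85 kHz mod fs = 38.05 kHz.
38.05 kHz > fs/2 = 20.2 kHz, folds to fs − 38.05 kHz = 2.35 kHz.
54.35 kHz mod fs = 13.95 kHz.
13.95 kHz ≤ fs/2 = 20.2 kHz, appears at 13.95 kHz.
31.75 kHz > fs/2 = 20.2 kHz, folds to fs − 31.75 kHz = 8.65 kHz.
170.25 kHz mod fs = 8.65 kHz.
8.65 kHz ≤ fs/2 = 20.2 kHz, appears at 8.65 kHz.
168.05 kHz mod fs = 6.45 kHz.
6.45 kHz ≤ fs/2 = 20.2 kHz, appears at 6.45 kHz.
Distinct values: {2.35 kHz, 6.45 kHz, 8.65 kHz, 13.95 kHz}.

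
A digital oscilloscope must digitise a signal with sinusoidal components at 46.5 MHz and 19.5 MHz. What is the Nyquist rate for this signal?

93 MHz

Highest-frequency component: 46.5 MHz.
Nyquist rate = 2 × 46.5 MHz = 93 MHz.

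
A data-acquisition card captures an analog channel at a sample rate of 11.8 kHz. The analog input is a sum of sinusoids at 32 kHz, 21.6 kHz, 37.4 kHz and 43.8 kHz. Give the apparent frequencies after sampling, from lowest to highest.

fs/2 = 5.9 kHz.
32 kHz mod fs = 8.4 kHz.
8.4 kHz > fs/2 = 5.9 kHz, folds to fs − 8.4 kHz = 3.4 kHz.
21.6 kHz mod fs = 9.8 kHz.
9.8 kHz > fs/2 = 5.9 kHz, folds to fs − 9.8 kHz = 2 kHz.
37.4 kHz mod fs = 2 kHz.
2 kHz ≤ fs/2 = 5.9 kHz, appears at 2 kHz.
43.8 kHz mod fs = 8.4 kHz.
8.4 kHz > fs/2 = 5.9 kHz, folds to fs − 8.4 kHz = 3.4 kHz.
Distinct values: {2 kHz, 3.4 kHz}.

2 kHz, 3.4 kHz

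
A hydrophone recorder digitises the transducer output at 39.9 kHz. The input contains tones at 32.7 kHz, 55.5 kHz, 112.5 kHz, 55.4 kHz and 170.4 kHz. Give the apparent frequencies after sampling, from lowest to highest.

fs/2 = 19.95 kHz.
32.7 kHz > fs/2 = 19.95 kHz, folds to fs − 32.7 kHz = 7.2 kHz.
55.5 kHz mod fs = 15.6 kHz.
15.6 kHz ≤ fs/2 = 19.95 kHz, appears at 15.6 kHz.
112.5 kHz mod fs = 32.7 kHz.
32.7 kHz > fs/2 = 19.95 kHz, folds to fs − 32.7 kHz = 7.2 kHz.
55.4 kHz mod fs = 15.5 kHz.
15.5 kHz ≤ fs/2 = 19.95 kHz, appears at 15.5 kHz.
170.4 kHz mod fs = 10.8 kHz.
10.8 kHz ≤ fs/2 = 19.95 kHz, appears at 10.8 kHz.
Distinct values: {7.2 kHz, 10.8 kHz, 15.5 kHz, 15.6 kHz}.

7.2 kHz, 10.8 kHz, 15.5 kHz, 15.6 kHz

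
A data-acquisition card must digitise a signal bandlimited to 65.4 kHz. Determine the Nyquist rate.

130.8 kHz

Nyquist rate = 2 × 65.4 kHz = 130.8 kHz.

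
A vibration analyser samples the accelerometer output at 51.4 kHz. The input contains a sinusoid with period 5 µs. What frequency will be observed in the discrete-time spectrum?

T = 5 µs → f = 1/T = 200 kHz.
200 kHz mod fs = 45.8 kHz.
45.8 kHz > fs/2 = 25.7 kHz, folds to fs − 45.8 kHz = 5.6 kHz.

5.6 kHz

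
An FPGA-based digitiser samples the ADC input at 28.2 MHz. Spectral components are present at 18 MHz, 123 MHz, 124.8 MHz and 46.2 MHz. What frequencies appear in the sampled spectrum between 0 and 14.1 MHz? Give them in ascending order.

fs/2 = 14.1 MHz.
18 MHz > fs/2 = 14.1 MHz, folds to fs − 18 MHz = 10.2 MHz.
123 MHz mod fs = 10.2 MHz.
10.2 MHz ≤ fs/2 = 14.1 MHz, appears at 10.2 MHz.
124.8 MHz mod fs = 12 MHz.
12 MHz ≤ fs/2 = 14.1 MHz, appears at 12 MHz.
46.2 MHz mod fs = 18 MHz.
18 MHz > fs/2 = 14.1 MHz, folds to fs − 18 MHz = 10.2 MHz.
Distinct values: {10.2 MHz, 12 MHz}.

10.2 MHz, 12 MHz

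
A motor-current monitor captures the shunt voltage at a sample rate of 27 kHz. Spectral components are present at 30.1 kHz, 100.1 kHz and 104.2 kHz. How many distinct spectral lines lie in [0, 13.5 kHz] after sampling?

fs/2 = 13.5 kHz.
30.1 kHz mod fs = 3.1 kHz.
3.1 kHz ≤ fs/2 = 13.5 kHz, appears at 3.1 kHz.
100.1 kHz mod fs = 19.1 kHz.
19.1 kHz > fs/2 = 13.5 kHz, folds to fs − 19.1 kHz = 7.9 kHz.
104.2 kHz mod fs = 23.2 kHz.
23.2 kHz > fs/2 = 13.5 kHz, folds to fs − 23.2 kHz = 3.8 kHz.
Distinct values: {3.1 kHz, 3.8 kHz, 7.9 kHz} → 3.

3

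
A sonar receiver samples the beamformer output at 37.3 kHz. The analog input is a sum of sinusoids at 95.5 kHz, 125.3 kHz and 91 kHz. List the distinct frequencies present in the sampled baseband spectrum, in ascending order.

13.4 kHz, 16.4 kHz

fs/2 = 18.65 kHz.
95.5 kHz mod fs = 20.9 kHz.
20.9 kHz > fs/2 = 18.65 kHz, folds to fs − 20.9 kHz = 16.4 kHz.
125.3 kHz mod fs = 13.4 kHz.
13.4 kHz ≤ fs/2 = 18.65 kHz, appears at 13.4 kHz.
91 kHz mod fs = 16.4 kHz.
16.4 kHz ≤ fs/2 = 18.65 kHz, appears at 16.4 kHz.
Distinct values: {13.4 kHz, 16.4 kHz}.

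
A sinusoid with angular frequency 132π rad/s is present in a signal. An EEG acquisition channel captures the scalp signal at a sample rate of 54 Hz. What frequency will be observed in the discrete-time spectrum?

12 Hz

ω = 132π rad/s → f = ω/(2π) = 66 Hz.
66 Hz mod fs = 12 Hz.
12 Hz ≤ fs/2 = 27 Hz, appears at 12 Hz.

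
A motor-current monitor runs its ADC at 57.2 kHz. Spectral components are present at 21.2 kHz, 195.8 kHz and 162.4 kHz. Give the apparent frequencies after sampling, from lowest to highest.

9.2 kHz, 21.2 kHz, 24.2 kHz

fs/2 = 28.6 kHz.
21.2 kHz ≤ fs/2 = 28.6 kHz, passes unchanged.
195.8 kHz mod fs = 24.2 kHz.
24.2 kHz ≤ fs/2 = 28.6 kHz, appears at 24.2 kHz.
162.4 kHz mod fs = 48 kHz.
48 kHz > fs/2 = 28.6 kHz, folds to fs − 48 kHz = 9.2 kHz.
Distinct values: {9.2 kHz, 21.2 kHz, 24.2 kHz}.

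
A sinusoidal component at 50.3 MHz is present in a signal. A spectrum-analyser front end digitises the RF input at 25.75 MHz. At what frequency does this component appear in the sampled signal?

1.2 MHz

50.3 MHz mod fs = 24.55 MHz.
24.55 MHz > fs/2 = 12.875 MHz, folds to fs − 24.55 MHz = 1.2 MHz.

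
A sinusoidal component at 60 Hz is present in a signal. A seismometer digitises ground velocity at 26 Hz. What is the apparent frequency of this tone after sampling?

60 Hz mod fs = 8 Hz.
8 Hz ≤ fs/2 = 13 Hz, appears at 8 Hz.

8 Hz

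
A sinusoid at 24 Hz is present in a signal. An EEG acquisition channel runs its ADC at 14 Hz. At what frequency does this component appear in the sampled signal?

4 Hz

24 Hz mod fs = 10 Hz.
10 Hz > fs/2 = 7 Hz, folds to fs − 10 Hz = 4 Hz.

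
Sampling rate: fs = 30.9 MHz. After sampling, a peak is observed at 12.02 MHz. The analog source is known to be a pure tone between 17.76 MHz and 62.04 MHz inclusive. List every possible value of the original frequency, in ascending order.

18.88 MHz, 42.92 MHz, 49.78 MHz

Frequencies that alias to 12.02 MHz are k·fs ± 12.02 MHz for integer k ≥ 0.
k=0: 12.02 MHz.
k=1: 18.88 MHz, 42.92 MHz.
k=2: 49.78 MHz, 73.82 MHz.
k=3: 80.68 MHz, 104.72 MHz.
Within [17.76 MHz, 62.04 MHz]: 18.88 MHz, 42.92 MHz, 49.78 MHz.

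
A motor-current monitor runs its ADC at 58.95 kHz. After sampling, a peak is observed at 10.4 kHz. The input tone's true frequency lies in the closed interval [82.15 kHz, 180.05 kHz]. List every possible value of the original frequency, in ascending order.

107.5 kHz, 128.3 kHz, 166.45 kHz

Frequencies that alias to 10.4 kHz are k·fs ± 10.4 kHz for integer k ≥ 0.
k=0: 10.4 kHz.
k=1: 48.55 kHz, 69.35 kHz.
k=2: 107.5 kHz, 128.3 kHz.
k=3: 166.45 kHz, 187.25 kHz.
k=4: 225.4 kHz, 246.2 kHz.
Within [82.15 kHz, 180.05 kHz]: 107.5 kHz, 128.3 kHz, 166.45 kHz.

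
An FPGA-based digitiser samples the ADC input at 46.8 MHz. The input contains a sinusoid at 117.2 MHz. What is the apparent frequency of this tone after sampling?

23.2 MHz

117.2 MHz mod fs = 23.6 MHz.
23.6 MHz > fs/2 = 23.4 MHz, folds to fs − 23.6 MHz = 23.2 MHz.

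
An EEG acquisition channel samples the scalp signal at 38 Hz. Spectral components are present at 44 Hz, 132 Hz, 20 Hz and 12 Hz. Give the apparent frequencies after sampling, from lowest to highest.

6 Hz, 12 Hz, 18 Hz

fs/2 = 19 Hz.
44 Hz mod fs = 6 Hz.
6 Hz ≤ fs/2 = 19 Hz, appears at 6 Hz.
132 Hz mod fs = 18 Hz.
18 Hz ≤ fs/2 = 19 Hz, appears at 18 Hz.
20 Hz > fs/2 = 19 Hz, folds to fs − 20 Hz = 18 Hz.
12 Hz ≤ fs/2 = 19 Hz, passes unchanged.
Distinct values: {6 Hz, 12 Hz, 18 Hz}.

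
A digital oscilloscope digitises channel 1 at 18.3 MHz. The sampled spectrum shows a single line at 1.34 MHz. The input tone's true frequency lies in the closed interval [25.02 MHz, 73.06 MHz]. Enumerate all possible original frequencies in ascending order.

Frequencies that alias to 1.34 MHz are k·fs ± 1.34 MHz for integer k ≥ 0.
k=0: 1.34 MHz.
k=1: 16.96 MHz, 19.64 MHz.
k=2: 35.26 MHz, 37.94 MHz.
k=3: 53.56 MHz, 56.24 MHz.
k=4: 71.86 MHz, 74.54 MHz.
k=5: 90.16 MHz, 92.84 MHz.
Within [25.02 MHz, 73.06 MHz]: 35.26 MHz, 37.94 MHz, 53.56 MHz, 56.24 MHz, 71.86 MHz.

35.26 MHz, 37.94 MHz, 53.56 MHz, 56.24 MHz, 71.86 MHz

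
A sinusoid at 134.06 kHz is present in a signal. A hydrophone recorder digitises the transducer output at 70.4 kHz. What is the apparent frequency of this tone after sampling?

134.06 kHz mod fs = 63.66 kHz.
63.66 kHz > fs/2 = 35.2 kHz, folds to fs − 63.66 kHz = 6.74 kHz.

6.74 kHz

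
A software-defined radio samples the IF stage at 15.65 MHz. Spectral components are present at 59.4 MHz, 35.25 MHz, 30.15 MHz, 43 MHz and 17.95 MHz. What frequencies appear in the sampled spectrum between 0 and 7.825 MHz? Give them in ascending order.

1.15 MHz, 2.3 MHz, 3.2 MHz, 3.95 MHz

fs/2 = 7.825 MHz.
59.4 MHz mod fs = 12.45 MHz.
12.45 MHz > fs/2 = 7.825 MHz, folds to fs − 12.45 MHz = 3.2 MHz.
35.25 MHz mod fs = 3.95 MHz.
3.95 MHz ≤ fs/2 = 7.825 MHz, appears at 3.95 MHz.
30.15 MHz mod fs = 14.5 MHz.
14.5 MHz > fs/2 = 7.825 MHz, folds to fs − 14.5 MHz = 1.15 MHz.
43 MHz mod fs = 11.7 MHz.
11.7 MHz > fs/2 = 7.825 MHz, folds to fs − 11.7 MHz = 3.95 MHz.
17.95 MHz mod fs = 2.3 MHz.
2.3 MHz ≤ fs/2 = 7.825 MHz, appears at 2.3 MHz.
Distinct values: {1.15 MHz, 2.3 MHz, 3.2 MHz, 3.95 MHz}.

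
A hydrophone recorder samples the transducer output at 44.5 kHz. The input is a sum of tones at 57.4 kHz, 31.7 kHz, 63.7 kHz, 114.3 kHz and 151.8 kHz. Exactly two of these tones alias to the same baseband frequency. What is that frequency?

19.2 kHz

fs/2 = 22.25 kHz.
57.4 kHz mod fs = 12.9 kHz.
12.9 kHz ≤ fs/2 = 22.25 kHz, appears at 12.9 kHz.
31.7 kHz > fs/2 = 22.25 kHz, folds to fs − 31.7 kHz = 12.8 kHz.
63.7 kHz mod fs = 19.2 kHz.
19.2 kHz ≤ fs/2 = 22.25 kHz, appears at 19.2 kHz.
114.3 kHz mod fs = 25.3 kHz.
25.3 kHz > fs/2 = 22.25 kHz, folds to fs − 25.3 kHz = 19.2 kHz.
151.8 kHz mod fs = 18.3 kHz.
18.3 kHz ≤ fs/2 = 22.25 kHz, appears at 18.3 kHz.
63.7 kHz and 114.3 kHz both map to 19.2 kHz.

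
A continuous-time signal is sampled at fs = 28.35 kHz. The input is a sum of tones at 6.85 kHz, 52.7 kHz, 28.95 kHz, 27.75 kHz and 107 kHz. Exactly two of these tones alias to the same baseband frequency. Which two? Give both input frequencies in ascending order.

fs/2 = 14.175 kHz.
6.85 kHz ≤ fs/2 = 14.175 kHz, passes unchanged.
52.7 kHz mod fs = 24.35 kHz.
24.35 kHz > fs/2 = 14.175 kHz, folds to fs − 24.35 kHz = 4 kHz.
28.95 kHz mod fs = 0.6 kHz.
0.6 kHz ≤ fs/2 = 14.175 kHz, appears at 0.6 kHz.
27.75 kHz > fs/2 = 14.175 kHz, folds to fs − 27.75 kHz = 0.6 kHz.
107 kHz mod fs = 21.95 kHz.
21.95 kHz > fs/2 = 14.175 kHz, folds to fs − 21.95 kHz = 6.4 kHz.
27.75 kHz and 28.95 kHz both map to 0.6 kHz.

27.75 kHz, 28.95 kHz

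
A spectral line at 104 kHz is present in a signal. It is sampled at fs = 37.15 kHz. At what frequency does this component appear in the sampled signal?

7.45 kHz

104 kHz mod fs = 29.7 kHz.
29.7 kHz > fs/2 = 18.575 kHz, folds to fs − 29.7 kHz = 7.45 kHz.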